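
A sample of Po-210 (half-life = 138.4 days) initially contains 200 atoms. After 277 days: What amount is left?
N = N₀(1/2)^(t/t½) = 49.95 atoms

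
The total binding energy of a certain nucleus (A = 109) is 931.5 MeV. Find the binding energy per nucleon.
B.E./A = 931.5/109 = 8.546 MeV/nucleon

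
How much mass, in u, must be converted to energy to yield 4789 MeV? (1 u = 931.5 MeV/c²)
m = E/c² = 5.141 u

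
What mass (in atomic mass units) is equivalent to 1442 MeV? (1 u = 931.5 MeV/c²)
m = E/c² = 1.548 u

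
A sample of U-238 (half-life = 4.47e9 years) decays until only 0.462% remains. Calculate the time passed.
t = t½ × log₂(N₀/N) = 3.468e10 years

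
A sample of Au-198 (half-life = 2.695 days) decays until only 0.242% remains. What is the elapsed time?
t = t½ × log₂(N₀/N) = 23.42 days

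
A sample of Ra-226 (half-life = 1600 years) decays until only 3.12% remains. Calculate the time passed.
t = t½ × log₂(N₀/N) = 8004 years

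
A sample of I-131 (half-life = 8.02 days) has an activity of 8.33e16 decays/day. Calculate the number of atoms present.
N = A/λ = 9.638e17 atoms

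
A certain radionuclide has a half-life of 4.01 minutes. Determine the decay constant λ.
λ = ln(2)/t½ = 0.1729 minute⁻¹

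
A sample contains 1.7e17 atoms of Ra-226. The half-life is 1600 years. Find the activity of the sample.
A = λN = 7.365e13 decays/year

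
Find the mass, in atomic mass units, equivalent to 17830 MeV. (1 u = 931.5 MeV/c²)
m = E/c² = 19.14 u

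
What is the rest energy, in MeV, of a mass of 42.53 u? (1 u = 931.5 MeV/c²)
E = mc² = 39620 MeV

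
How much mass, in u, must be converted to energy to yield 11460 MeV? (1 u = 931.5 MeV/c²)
m = E/c² = 12.3 u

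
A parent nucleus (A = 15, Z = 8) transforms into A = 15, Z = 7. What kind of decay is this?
ΔA = 0, ΔZ = -1 ⇒ beta-plus decay (β⁺) or electron capture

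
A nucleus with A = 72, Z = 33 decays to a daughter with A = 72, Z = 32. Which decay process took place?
ΔA = 0, ΔZ = -1 ⇒ beta-plus decay (β⁺) or electron capture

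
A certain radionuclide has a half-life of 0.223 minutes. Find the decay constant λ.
λ = ln(2)/t½ = 3.108 minute⁻¹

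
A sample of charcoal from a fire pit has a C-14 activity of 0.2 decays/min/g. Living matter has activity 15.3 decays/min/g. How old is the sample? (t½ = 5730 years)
Age = t½ × log₂(A₀/A) = 35850 years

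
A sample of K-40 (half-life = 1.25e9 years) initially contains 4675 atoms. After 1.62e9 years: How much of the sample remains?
N = N₀(1/2)^(t/t½) = 1904 atoms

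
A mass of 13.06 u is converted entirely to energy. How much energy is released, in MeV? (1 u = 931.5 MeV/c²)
E = mc² = 12170 MeV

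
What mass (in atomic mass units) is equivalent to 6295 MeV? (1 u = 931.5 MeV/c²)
m = E/c² = 6.758 u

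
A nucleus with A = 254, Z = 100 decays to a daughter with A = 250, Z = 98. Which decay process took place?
ΔA = -4, ΔZ = -2 ⇒ alpha decay (α)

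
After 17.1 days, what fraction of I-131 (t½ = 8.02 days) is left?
N/N₀ = (1/2)^(t/t½) = 0.2281 = 22.8%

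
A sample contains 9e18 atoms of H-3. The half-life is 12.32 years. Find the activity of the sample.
A = λN = 5.064e17 decays/year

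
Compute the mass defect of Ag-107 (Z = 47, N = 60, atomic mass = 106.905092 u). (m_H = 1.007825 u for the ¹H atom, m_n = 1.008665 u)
Δm = Z·m_H + N·m_n − M = 0.9826 u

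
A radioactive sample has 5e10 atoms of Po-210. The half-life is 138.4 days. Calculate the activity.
A = λN = 2.504e8 decays/day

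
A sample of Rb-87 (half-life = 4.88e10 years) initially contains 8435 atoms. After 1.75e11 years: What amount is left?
N = N₀(1/2)^(t/t½) = 702.4 atoms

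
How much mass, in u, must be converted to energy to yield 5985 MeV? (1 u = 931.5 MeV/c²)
m = E/c² = 6.425 u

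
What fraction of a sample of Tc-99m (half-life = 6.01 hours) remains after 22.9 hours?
N/N₀ = (1/2)^(t/t½) = 0.07128 = 7.13%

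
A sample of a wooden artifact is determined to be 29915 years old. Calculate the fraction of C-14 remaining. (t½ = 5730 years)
N/N₀ = (1/2)^(t/t½) = 0.02682 = 2.68%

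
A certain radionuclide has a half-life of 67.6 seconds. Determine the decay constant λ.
λ = ln(2)/t½ = 0.01025 second⁻¹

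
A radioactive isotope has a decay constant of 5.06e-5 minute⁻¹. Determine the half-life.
t½ = ln(2)/λ = 13700 minutes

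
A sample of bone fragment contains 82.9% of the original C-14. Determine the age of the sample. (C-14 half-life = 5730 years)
Age = t½ × log₂(1/ratio) = 1550 years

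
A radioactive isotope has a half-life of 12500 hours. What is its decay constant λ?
λ = ln(2)/t½ = 5.545e-5 hour⁻¹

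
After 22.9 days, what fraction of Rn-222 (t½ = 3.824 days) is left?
N/N₀ = (1/2)^(t/t½) = 0.01575 = 1.58%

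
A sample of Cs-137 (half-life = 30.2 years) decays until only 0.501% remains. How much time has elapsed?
t = t½ × log₂(N₀/N) = 230.8 years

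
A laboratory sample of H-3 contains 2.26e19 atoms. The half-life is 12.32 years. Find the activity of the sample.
A = λN = 1.272e18 decays/year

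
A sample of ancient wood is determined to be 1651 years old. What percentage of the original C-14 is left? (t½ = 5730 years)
N/N₀ = (1/2)^(t/t½) = 0.819 = 81.9%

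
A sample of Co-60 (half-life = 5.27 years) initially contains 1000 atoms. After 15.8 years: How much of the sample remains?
N = N₀(1/2)^(t/t½) = 125.2 atoms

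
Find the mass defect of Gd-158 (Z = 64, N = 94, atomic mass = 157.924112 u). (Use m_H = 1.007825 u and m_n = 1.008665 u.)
Δm = Z·m_H + N·m_n − M = 1.391 u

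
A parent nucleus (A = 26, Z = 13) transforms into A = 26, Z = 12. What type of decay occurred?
ΔA = 0, ΔZ = -1 ⇒ beta-plus decay (β⁺) or electron capture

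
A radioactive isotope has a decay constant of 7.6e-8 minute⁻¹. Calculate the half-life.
t½ = ln(2)/λ = 9.12e6 minutes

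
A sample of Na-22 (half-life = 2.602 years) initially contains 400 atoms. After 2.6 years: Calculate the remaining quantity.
N = N₀(1/2)^(t/t½) = 200.1 atoms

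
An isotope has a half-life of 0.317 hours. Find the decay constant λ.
λ = ln(2)/t½ = 2.187 hour⁻¹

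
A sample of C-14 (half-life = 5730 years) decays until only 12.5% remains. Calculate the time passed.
t = t½ × log₂(N₀/N) = 17190 years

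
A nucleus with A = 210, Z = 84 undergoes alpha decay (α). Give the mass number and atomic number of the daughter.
Daughter: A = 206, Z = 82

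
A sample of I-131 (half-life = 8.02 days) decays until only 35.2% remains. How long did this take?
t = t½ × log₂(N₀/N) = 12.08 days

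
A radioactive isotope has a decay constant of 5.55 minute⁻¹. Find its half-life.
t½ = ln(2)/λ = 0.1249 minutes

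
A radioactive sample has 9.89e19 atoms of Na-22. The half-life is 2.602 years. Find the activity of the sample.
A = λN = 2.635e19 decays/year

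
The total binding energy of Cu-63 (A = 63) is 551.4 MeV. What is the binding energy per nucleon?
B.E./A = 551.4/63 = 8.752 MeV/nucleon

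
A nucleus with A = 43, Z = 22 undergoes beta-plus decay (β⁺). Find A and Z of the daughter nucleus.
Daughter: A = 43, Z = 21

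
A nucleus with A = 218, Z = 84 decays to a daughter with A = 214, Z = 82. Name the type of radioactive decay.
ΔA = -4, ΔZ = -2 ⇒ alpha decay (α)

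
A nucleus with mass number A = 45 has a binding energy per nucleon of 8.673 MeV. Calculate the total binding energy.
B.E. = 8.673 × 45 = 390.3 MeV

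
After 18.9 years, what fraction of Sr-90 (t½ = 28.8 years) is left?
N/N₀ = (1/2)^(t/t½) = 0.6345 = 63.5%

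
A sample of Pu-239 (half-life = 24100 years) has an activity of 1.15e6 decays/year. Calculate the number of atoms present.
N = A/λ = 3.998e10 atoms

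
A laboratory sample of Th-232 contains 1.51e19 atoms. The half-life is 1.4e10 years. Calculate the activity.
A = λN = 7.476e8 decays/year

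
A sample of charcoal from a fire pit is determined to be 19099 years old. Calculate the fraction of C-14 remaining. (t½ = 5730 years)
N/N₀ = (1/2)^(t/t½) = 0.09922 = 9.92%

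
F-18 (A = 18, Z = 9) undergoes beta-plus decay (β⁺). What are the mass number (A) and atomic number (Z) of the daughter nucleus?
Daughter: A = 18, Z = 8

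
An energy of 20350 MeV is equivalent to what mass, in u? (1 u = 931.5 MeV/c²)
m = E/c² = 21.85 u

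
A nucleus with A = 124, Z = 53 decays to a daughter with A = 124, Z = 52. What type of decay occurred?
ΔA = 0, ΔZ = -1 ⇒ beta-plus decay (β⁺) or electron capture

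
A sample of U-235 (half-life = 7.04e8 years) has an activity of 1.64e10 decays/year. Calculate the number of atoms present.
N = A/λ = 1.666e19 atoms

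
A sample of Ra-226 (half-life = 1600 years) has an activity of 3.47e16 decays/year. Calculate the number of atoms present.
N = A/λ = 8.01e19 atoms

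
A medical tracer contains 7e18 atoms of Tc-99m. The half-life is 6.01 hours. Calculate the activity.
A = λN = 8.073e17 decays/hour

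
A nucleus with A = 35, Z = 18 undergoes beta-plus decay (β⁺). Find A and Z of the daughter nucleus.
Daughter: A = 35, Z = 17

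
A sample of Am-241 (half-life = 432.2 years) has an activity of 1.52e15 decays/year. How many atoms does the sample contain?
N = A/λ = 9.478e17 atoms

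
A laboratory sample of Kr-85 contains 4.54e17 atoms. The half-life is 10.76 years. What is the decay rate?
A = λN = 2.925e16 decays/year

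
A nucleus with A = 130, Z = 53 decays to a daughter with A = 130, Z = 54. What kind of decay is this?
ΔA = 0, ΔZ = +1 ⇒ beta-minus decay (β⁻)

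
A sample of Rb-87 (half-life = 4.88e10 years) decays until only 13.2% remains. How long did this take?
t = t½ × log₂(N₀/N) = 1.426e11 years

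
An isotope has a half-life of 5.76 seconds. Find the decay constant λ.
λ = ln(2)/t½ = 0.1203 second⁻¹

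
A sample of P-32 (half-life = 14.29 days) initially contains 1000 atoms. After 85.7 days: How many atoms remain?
N = N₀(1/2)^(t/t½) = 15.66 atoms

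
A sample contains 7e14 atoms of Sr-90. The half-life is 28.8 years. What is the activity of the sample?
A = λN = 1.685e13 decays/year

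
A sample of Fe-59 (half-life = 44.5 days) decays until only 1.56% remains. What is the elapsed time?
t = t½ × log₂(N₀/N) = 267.1 days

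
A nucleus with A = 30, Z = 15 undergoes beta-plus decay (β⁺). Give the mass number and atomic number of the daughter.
Daughter: A = 30, Z = 14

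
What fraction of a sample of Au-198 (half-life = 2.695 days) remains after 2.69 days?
N/N₀ = (1/2)^(t/t½) = 0.5006 = 50.1%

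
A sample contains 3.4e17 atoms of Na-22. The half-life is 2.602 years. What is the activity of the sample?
A = λN = 9.057e16 decays/year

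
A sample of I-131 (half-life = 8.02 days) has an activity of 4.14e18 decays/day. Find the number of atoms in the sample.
N = A/λ = 4.79e19 atoms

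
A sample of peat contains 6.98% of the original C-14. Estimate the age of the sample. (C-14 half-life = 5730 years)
Age = t½ × log₂(1/ratio) = 22010 years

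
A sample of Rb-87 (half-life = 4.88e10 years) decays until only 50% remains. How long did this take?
t = t½ × log₂(N₀/N) = 4.88e10 years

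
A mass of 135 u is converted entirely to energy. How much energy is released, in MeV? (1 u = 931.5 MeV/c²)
E = mc² = 1.258e5 MeV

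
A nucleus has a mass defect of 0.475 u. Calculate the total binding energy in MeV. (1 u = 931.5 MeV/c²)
B.E. = Δm × 931.5 = 442.5 MeV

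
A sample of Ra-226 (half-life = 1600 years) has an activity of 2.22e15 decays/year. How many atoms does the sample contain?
N = A/λ = 5.124e18 atoms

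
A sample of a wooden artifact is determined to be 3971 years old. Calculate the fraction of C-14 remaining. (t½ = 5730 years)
N/N₀ = (1/2)^(t/t½) = 0.6186 = 61.9%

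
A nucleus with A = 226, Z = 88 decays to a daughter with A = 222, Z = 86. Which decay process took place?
ΔA = -4, ΔZ = -2 ⇒ alpha decay (α)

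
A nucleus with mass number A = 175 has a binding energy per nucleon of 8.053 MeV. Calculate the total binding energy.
B.E. = 8.053 × 175 = 1409 MeV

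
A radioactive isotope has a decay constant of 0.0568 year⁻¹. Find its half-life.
t½ = ln(2)/λ = 12.2 years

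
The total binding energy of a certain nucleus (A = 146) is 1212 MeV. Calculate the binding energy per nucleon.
B.E./A = 1212/146 = 8.301 MeV/nucleon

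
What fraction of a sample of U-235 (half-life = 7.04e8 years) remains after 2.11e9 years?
N/N₀ = (1/2)^(t/t½) = 0.1252 = 12.5%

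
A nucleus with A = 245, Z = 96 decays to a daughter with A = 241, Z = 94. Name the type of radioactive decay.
ΔA = -4, ΔZ = -2 ⇒ alpha decay (α)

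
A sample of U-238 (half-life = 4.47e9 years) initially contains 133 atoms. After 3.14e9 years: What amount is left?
N = N₀(1/2)^(t/t½) = 81.73 atoms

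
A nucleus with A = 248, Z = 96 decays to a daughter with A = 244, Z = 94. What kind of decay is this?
ΔA = -4, ΔZ = -2 ⇒ alpha decay (α)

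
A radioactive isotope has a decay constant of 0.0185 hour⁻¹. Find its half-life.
t½ = ln(2)/λ = 37.47 hours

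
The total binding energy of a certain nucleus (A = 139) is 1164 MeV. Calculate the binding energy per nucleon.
B.E./A = 1164/139 = 8.374 MeV/nucleon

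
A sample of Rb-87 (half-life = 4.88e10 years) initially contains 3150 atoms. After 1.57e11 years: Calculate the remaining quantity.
N = N₀(1/2)^(t/t½) = 338.7 atoms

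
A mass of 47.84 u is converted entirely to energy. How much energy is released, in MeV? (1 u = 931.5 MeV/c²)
E = mc² = 44560 MeV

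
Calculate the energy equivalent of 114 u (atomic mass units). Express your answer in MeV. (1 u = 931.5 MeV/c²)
E = mc² = 1.062e5 MeV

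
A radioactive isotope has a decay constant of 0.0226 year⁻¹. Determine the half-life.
t½ = ln(2)/λ = 30.67 years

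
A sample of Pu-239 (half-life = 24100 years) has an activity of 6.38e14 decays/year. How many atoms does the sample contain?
N = A/λ = 2.218e19 atoms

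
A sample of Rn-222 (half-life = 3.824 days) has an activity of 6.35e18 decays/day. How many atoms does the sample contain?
N = A/λ = 3.503e19 atoms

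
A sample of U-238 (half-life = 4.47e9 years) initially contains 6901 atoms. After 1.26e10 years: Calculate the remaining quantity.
N = N₀(1/2)^(t/t½) = 978.1 atoms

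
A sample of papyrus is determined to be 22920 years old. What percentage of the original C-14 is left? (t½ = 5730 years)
N/N₀ = (1/2)^(t/t½) = 0.0625 = 6.25%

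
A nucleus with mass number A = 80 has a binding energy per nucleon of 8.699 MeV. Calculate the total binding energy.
B.E. = 8.699 × 80 = 695.9 MeV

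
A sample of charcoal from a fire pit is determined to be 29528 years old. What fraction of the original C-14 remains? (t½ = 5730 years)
N/N₀ = (1/2)^(t/t½) = 0.0281 = 2.81%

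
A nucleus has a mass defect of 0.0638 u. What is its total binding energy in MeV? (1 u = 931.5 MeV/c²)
B.E. = Δm × 931.5 = 59.43 MeV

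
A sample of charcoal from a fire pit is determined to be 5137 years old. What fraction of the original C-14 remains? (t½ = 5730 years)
N/N₀ = (1/2)^(t/t½) = 0.5372 = 53.7%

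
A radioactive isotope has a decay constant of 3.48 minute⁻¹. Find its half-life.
t½ = ln(2)/λ = 0.1992 minutes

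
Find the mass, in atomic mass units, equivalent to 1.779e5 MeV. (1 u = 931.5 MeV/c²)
m = E/c² = 191 u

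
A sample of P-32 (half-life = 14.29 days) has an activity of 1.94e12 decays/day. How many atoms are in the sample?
N = A/λ = 4e13 atoms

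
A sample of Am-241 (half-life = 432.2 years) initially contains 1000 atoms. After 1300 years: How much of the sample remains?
N = N₀(1/2)^(t/t½) = 124.3 atoms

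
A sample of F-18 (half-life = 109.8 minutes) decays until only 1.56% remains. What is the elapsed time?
t = t½ × log₂(N₀/N) = 659.1 minutes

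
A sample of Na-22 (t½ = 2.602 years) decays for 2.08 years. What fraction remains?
N/N₀ = (1/2)^(t/t½) = 0.5746 = 57.5%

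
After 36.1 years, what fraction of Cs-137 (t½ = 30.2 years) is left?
N/N₀ = (1/2)^(t/t½) = 0.4367 = 43.7%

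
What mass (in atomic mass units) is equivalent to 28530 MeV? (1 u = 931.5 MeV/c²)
m = E/c² = 30.63 u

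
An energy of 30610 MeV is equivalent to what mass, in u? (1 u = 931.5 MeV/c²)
m = E/c² = 32.86 u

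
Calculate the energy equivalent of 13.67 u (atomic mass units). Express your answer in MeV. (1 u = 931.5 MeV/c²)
E = mc² = 12730 MeV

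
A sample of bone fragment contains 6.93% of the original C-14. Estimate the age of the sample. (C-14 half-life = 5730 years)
Age = t½ × log₂(1/ratio) = 22070 years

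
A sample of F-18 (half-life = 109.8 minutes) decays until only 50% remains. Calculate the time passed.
t = t½ × log₂(N₀/N) = 109.8 minutes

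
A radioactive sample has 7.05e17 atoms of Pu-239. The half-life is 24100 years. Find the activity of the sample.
A = λN = 2.028e13 decays/year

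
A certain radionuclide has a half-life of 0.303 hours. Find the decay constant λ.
λ = ln(2)/t½ = 2.288 hour⁻¹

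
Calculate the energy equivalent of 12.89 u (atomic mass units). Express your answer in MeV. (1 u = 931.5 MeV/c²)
E = mc² = 12010 MeV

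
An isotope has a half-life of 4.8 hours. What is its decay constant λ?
λ = ln(2)/t½ = 0.1444 hour⁻¹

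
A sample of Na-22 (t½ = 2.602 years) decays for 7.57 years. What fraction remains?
N/N₀ = (1/2)^(t/t½) = 0.1331 = 13.3%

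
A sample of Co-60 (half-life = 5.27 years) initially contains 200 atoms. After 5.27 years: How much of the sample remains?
N = N₀(1/2)^(t/t½) = 100 atoms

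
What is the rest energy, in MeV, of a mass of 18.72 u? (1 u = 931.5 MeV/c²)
E = mc² = 17440 MeV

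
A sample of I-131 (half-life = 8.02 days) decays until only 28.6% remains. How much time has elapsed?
t = t½ × log₂(N₀/N) = 14.48 days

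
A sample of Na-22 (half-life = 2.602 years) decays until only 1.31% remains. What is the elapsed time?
t = t½ × log₂(N₀/N) = 16.27 years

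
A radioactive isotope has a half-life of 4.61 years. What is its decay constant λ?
λ = ln(2)/t½ = 0.1504 year⁻¹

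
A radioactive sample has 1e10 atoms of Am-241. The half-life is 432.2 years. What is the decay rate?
A = λN = 1.604e7 decays/year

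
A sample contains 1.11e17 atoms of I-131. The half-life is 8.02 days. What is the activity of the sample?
A = λN = 9.593e15 decays/day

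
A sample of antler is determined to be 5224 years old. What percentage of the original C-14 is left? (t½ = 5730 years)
N/N₀ = (1/2)^(t/t½) = 0.5316 = 53.2%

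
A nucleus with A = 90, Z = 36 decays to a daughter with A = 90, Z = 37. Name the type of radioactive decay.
ΔA = 0, ΔZ = +1 ⇒ beta-minus decay (β⁻)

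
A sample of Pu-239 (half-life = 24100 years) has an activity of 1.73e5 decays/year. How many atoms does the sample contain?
N = A/λ = 6.015e9 atoms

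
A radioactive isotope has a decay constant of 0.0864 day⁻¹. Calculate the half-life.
t½ = ln(2)/λ = 8.023 days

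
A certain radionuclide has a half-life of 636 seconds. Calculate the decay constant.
λ = ln(2)/t½ = 0.00109 second⁻¹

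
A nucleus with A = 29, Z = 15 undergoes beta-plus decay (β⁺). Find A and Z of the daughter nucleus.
Daughter: A = 29, Z = 14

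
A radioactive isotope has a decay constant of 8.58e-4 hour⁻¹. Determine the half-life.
t½ = ln(2)/λ = 807.9 hours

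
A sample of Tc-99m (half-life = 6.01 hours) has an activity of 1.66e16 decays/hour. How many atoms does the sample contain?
N = A/λ = 1.439e17 atoms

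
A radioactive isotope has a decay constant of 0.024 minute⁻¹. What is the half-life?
t½ = ln(2)/λ = 28.88 minutes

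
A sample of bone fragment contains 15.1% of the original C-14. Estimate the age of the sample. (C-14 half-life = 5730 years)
Age = t½ × log₂(1/ratio) = 15630 years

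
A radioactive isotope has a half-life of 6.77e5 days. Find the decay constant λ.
λ = ln(2)/t½ = 1.024e-6 day⁻¹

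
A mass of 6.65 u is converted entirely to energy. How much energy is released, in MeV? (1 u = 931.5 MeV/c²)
E = mc² = 6194 MeV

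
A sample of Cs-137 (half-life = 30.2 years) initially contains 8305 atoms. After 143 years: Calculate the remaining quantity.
N = N₀(1/2)^(t/t½) = 311.8 atoms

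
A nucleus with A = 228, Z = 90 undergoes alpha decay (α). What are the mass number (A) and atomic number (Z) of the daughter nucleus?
Daughter: A = 224, Z = 88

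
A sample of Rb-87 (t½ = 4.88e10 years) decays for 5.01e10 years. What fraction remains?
N/N₀ = (1/2)^(t/t½) = 0.4909 = 49.1%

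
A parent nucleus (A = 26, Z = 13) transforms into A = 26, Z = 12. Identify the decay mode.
ΔA = 0, ΔZ = -1 ⇒ beta-plus decay (β⁺) or electron capture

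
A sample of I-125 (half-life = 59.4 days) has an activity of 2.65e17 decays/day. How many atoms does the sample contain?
N = A/λ = 2.271e19 atoms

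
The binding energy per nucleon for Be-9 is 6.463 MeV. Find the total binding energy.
B.E. = 6.463 × 9 = 58.17 MeV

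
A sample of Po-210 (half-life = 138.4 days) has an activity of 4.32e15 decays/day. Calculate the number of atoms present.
N = A/λ = 8.626e17 atoms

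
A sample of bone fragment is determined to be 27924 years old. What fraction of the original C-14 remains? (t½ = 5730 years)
N/N₀ = (1/2)^(t/t½) = 0.03412 = 3.41%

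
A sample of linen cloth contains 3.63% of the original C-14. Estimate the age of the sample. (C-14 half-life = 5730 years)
Age = t½ × log₂(1/ratio) = 27410 years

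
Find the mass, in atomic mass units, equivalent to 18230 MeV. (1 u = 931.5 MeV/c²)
m = E/c² = 19.57 u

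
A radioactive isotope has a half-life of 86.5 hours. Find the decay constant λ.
λ = ln(2)/t½ = 0.008013 hour⁻¹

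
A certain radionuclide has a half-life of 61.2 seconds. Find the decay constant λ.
λ = ln(2)/t½ = 0.01133 second⁻¹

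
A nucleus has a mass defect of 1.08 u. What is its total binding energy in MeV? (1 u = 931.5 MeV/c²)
B.E. = Δm × 931.5 = 1006 MeV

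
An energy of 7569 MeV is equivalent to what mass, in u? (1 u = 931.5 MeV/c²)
m = E/c² = 8.126 u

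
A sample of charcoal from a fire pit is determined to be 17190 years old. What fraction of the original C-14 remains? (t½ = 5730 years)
N/N₀ = (1/2)^(t/t½) = 0.125 = 12.5%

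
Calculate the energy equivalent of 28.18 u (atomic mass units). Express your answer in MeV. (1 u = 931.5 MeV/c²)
E = mc² = 26250 MeV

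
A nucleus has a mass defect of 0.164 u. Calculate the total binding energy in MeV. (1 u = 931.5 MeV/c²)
B.E. = Δm × 931.5 = 152.8 MeV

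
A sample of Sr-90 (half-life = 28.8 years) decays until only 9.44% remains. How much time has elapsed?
t = t½ × log₂(N₀/N) = 98.07 years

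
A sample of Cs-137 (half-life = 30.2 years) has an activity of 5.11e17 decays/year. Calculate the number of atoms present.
N = A/λ = 2.226e19 atoms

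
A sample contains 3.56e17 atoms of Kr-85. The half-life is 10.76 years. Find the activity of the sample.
A = λN = 2.293e16 decays/year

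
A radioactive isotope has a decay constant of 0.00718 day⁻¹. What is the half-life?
t½ = ln(2)/λ = 96.54 days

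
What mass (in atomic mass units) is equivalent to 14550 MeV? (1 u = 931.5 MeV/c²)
m = E/c² = 15.62 u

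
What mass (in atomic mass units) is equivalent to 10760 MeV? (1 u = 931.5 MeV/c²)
m = E/c² = 11.55 u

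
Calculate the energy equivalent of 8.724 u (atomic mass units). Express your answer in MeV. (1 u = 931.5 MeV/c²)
E = mc² = 8126 MeV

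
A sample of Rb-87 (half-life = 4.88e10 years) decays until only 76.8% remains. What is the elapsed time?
t = t½ × log₂(N₀/N) = 1.858e10 years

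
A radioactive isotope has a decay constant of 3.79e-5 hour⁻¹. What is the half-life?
t½ = ln(2)/λ = 18290 hours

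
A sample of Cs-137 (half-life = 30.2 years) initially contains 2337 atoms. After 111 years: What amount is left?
N = N₀(1/2)^(t/t½) = 182.9 atoms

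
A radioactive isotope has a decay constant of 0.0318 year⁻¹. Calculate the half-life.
t½ = ln(2)/λ = 21.8 years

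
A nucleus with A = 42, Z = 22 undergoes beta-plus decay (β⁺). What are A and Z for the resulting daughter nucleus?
Daughter: A = 42, Z = 21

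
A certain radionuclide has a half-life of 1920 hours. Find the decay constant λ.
λ = ln(2)/t½ = 3.61e-4 hour⁻¹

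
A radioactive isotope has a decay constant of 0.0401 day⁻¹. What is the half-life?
t½ = ln(2)/λ = 17.29 days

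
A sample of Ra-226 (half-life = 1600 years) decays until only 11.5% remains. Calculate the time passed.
t = t½ × log₂(N₀/N) = 4992 years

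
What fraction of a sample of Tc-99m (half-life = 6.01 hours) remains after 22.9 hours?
N/N₀ = (1/2)^(t/t½) = 0.07128 = 7.13%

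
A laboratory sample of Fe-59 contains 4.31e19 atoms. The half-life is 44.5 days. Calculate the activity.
A = λN = 6.713e17 decays/day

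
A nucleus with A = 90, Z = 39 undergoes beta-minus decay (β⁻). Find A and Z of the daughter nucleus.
Daughter: A = 90, Z = 40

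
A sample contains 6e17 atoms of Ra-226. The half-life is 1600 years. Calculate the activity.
A = λN = 2.599e14 decays/year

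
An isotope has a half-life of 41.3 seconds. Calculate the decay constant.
λ = ln(2)/t½ = 0.01678 second⁻¹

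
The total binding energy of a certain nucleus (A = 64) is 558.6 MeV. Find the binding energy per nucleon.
B.E./A = 558.6/64 = 8.728 MeV/nucleon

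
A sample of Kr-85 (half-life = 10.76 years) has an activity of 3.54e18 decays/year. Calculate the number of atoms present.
N = A/λ = 5.495e19 atoms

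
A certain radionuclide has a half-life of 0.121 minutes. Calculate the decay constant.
λ = ln(2)/t½ = 5.728 minute⁻¹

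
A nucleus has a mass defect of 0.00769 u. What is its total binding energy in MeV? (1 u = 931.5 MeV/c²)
B.E. = Δm × 931.5 = 7.163 MeV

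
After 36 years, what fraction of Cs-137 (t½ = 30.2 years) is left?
N/N₀ = (1/2)^(t/t½) = 0.4377 = 43.8%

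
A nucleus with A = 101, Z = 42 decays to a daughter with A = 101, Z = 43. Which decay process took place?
ΔA = 0, ΔZ = +1 ⇒ beta-minus decay (β⁻)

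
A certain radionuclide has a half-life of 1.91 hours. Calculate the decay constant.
λ = ln(2)/t½ = 0.3629 hour⁻¹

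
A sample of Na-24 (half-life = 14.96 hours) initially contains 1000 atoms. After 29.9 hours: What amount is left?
N = N₀(1/2)^(t/t½) = 250.2 atoms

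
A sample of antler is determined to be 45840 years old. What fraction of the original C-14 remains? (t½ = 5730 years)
N/N₀ = (1/2)^(t/t½) = 0.003906 = 0.391%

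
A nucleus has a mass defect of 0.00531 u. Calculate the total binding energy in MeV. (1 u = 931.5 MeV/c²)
B.E. = Δm × 931.5 = 4.946 MeV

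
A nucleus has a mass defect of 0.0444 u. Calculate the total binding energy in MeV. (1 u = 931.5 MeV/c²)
B.E. = Δm × 931.5 = 41.36 MeV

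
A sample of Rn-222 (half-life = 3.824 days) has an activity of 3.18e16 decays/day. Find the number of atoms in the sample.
N = A/λ = 1.754e17 atoms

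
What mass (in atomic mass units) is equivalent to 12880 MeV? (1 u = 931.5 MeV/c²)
m = E/c² = 13.83 u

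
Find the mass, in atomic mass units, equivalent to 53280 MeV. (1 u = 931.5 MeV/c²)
m = E/c² = 57.2 u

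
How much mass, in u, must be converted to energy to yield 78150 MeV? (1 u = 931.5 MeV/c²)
m = E/c² = 83.9 u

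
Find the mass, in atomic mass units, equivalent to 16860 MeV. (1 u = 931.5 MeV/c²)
m = E/c² = 18.1 u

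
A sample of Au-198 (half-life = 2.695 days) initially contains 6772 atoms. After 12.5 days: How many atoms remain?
N = N₀(1/2)^(t/t½) = 271.9 atoms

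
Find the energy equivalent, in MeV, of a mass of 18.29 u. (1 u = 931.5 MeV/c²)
E = mc² = 17040 MeV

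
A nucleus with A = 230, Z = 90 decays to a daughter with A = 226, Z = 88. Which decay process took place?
ΔA = -4, ΔZ = -2 ⇒ alpha decay (α)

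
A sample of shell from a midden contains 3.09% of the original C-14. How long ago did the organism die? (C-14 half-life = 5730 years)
Age = t½ × log₂(1/ratio) = 28740 years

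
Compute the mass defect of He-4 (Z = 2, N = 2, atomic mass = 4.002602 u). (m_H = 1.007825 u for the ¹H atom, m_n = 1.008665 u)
Δm = Z·m_H + N·m_n − M = 0.03038 u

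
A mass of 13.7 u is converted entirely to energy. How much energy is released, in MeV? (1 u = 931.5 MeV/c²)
E = mc² = 12760 MeV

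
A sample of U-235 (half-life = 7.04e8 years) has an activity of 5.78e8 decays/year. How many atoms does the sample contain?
N = A/λ = 5.87e17 atoms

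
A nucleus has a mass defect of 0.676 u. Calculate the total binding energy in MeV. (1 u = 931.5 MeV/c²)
B.E. = Δm × 931.5 = 629.7 MeV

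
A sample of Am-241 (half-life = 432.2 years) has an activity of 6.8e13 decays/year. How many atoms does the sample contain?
N = A/λ = 4.24e16 atoms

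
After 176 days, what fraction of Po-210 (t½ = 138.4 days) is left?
N/N₀ = (1/2)^(t/t½) = 0.4142 = 41.4%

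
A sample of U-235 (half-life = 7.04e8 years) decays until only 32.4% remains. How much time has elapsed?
t = t½ × log₂(N₀/N) = 1.145e9 years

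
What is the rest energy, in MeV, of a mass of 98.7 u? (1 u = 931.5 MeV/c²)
E = mc² = 91940 MeV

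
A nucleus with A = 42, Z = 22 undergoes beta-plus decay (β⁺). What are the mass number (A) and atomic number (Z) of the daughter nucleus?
Daughter: A = 42, Z = 21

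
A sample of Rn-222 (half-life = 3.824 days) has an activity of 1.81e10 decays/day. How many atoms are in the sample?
N = A/λ = 9.986e10 atoms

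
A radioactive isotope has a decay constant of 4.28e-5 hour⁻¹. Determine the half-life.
t½ = ln(2)/λ = 16200 hours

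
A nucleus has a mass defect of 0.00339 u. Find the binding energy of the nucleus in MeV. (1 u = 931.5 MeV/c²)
B.E. = Δm × 931.5 = 3.158 MeV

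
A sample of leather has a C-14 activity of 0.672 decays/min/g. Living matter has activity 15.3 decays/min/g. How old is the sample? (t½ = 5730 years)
Age = t½ × log₂(A₀/A) = 25840 years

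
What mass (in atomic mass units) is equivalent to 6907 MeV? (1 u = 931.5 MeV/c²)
m = E/c² = 7.415 u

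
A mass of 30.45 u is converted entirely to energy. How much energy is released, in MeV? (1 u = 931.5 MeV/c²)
E = mc² = 28360 MeV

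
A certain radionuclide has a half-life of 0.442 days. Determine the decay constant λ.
λ = ln(2)/t½ = 1.568 day⁻¹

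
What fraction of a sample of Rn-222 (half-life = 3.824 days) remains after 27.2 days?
N/N₀ = (1/2)^(t/t½) = 0.007224 = 0.722%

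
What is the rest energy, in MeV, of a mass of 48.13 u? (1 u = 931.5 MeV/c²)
E = mc² = 44830 MeV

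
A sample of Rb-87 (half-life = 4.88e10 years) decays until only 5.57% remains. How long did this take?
t = t½ × log₂(N₀/N) = 2.033e11 years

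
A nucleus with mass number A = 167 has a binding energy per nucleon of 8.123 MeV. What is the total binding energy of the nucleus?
B.E. = 8.123 × 167 = 1357 MeV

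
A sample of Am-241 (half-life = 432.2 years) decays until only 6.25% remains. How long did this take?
t = t½ × log₂(N₀/N) = 1729 years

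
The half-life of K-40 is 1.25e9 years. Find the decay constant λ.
λ = ln(2)/t½ = 5.545e-10 year⁻¹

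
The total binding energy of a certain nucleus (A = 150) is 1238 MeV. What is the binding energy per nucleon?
B.E./A = 1238/150 = 8.253 MeV/nucleon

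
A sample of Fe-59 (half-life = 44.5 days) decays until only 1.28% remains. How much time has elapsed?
t = t½ × log₂(N₀/N) = 279.8 days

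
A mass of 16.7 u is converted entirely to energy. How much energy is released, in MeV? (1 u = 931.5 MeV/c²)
E = mc² = 15560 MeV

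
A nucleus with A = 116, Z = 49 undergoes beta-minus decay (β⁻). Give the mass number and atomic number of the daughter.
Daughter: A = 116, Z = 50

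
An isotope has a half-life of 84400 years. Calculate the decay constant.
λ = ln(2)/t½ = 8.213e-6 year⁻¹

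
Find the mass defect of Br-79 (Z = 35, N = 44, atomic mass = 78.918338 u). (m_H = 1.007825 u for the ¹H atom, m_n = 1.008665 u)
Δm = Z·m_H + N·m_n − M = 0.7368 u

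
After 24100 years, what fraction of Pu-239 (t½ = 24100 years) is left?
N/N₀ = (1/2)^(t/t½) = 0.5 = 50%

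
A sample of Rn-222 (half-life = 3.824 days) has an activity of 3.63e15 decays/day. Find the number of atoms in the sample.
N = A/λ = 2.003e16 atoms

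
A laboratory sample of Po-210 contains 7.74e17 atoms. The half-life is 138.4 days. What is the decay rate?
A = λN = 3.876e15 decays/day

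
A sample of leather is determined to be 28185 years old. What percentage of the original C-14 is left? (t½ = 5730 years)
N/N₀ = (1/2)^(t/t½) = 0.03306 = 3.31%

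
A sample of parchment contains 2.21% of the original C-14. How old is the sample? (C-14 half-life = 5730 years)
Age = t½ × log₂(1/ratio) = 31510 years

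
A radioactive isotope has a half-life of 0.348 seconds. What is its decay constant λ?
λ = ln(2)/t½ = 1.992 second⁻¹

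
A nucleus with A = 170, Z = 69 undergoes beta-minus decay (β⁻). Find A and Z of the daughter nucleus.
Daughter: A = 170, Z = 70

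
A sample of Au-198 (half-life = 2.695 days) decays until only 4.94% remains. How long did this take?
t = t½ × log₂(N₀/N) = 11.69 days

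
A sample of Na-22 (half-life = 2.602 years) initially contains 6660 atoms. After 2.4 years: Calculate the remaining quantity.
N = N₀(1/2)^(t/t½) = 3514 atoms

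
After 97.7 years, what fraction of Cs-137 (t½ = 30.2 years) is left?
N/N₀ = (1/2)^(t/t½) = 0.1062 = 10.6%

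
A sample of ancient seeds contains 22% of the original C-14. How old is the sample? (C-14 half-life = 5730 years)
Age = t½ × log₂(1/ratio) = 12520 years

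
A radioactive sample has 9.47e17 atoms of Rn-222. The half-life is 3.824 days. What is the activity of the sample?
A = λN = 1.717e17 decays/day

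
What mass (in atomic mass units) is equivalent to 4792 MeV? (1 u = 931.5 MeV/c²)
m = E/c² = 5.144 u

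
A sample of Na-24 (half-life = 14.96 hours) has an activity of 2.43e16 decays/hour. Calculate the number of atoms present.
N = A/λ = 5.245e17 atoms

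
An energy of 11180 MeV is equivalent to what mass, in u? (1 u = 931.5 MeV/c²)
m = E/c² = 12 u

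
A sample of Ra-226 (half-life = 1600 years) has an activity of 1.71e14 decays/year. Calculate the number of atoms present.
N = A/λ = 3.947e17 atoms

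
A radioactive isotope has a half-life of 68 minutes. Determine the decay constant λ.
λ = ln(2)/t½ = 0.01019 minute⁻¹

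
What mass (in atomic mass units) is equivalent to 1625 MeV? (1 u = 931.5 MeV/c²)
m = E/c² = 1.744 u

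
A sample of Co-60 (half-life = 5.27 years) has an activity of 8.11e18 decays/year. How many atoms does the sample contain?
N = A/λ = 6.166e19 atoms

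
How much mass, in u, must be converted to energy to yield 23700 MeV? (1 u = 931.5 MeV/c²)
m = E/c² = 25.44 u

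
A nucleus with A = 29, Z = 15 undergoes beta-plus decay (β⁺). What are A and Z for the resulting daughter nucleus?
Daughter: A = 29, Z = 14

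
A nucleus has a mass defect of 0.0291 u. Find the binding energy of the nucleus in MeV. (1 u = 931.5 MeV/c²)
B.E. = Δm × 931.5 = 27.11 MeV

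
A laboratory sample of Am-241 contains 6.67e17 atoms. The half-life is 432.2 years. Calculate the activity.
A = λN = 1.07e15 decays/year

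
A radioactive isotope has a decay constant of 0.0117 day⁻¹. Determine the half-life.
t½ = ln(2)/λ = 59.24 days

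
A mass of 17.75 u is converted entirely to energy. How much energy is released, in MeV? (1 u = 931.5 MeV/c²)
E = mc² = 16530 MeV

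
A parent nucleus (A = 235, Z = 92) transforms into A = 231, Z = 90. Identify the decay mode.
ΔA = -4, ΔZ = -2 ⇒ alpha decay (α)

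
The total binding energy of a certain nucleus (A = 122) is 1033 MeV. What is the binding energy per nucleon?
B.E./A = 1033/122 = 8.467 MeV/nucleon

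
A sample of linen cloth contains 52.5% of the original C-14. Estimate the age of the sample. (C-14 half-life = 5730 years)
Age = t½ × log₂(1/ratio) = 5327 years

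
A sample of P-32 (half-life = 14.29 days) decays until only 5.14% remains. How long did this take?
t = t½ × log₂(N₀/N) = 61.19 days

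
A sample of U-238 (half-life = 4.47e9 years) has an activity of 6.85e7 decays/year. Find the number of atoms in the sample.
N = A/λ = 4.417e17 atoms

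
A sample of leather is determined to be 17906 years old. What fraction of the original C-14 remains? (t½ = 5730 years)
N/N₀ = (1/2)^(t/t½) = 0.1146 = 11.5%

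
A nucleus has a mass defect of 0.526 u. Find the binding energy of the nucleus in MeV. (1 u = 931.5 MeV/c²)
B.E. = Δm × 931.5 = 490 MeV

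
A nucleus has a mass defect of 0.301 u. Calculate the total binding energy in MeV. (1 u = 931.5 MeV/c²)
B.E. = Δm × 931.5 = 280.4 MeV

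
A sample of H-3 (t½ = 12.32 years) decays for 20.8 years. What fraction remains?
N/N₀ = (1/2)^(t/t½) = 0.3103 = 31%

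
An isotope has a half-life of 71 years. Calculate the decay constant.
λ = ln(2)/t½ = 0.009763 year⁻¹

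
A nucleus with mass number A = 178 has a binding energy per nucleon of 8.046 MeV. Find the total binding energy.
B.E. = 8.046 × 178 = 1432 MeV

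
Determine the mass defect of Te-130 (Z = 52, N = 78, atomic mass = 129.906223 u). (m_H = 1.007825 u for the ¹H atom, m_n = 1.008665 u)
Δm = Z·m_H + N·m_n − M = 1.177 u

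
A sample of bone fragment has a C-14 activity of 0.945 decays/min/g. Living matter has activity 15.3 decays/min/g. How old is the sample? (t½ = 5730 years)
Age = t½ × log₂(A₀/A) = 23020 years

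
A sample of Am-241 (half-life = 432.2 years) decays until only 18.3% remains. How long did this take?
t = t½ × log₂(N₀/N) = 1059 years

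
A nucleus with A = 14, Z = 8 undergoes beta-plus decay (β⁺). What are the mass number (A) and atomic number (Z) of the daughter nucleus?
Daughter: A = 14, Z = 7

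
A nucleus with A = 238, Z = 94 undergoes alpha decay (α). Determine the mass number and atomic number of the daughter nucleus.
Daughter: A = 234, Z = 92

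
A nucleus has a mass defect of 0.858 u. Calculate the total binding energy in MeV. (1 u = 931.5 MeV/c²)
B.E. = Δm × 931.5 = 799.2 MeV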